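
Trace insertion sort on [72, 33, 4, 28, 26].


Initial: [72, 33, 4, 28, 26]
Insert 33: [33, 72, 4, 28, 26]
Insert 4: [4, 33, 72, 28, 26]
Insert 28: [4, 28, 33, 72, 26]
Insert 26: [4, 26, 28, 33, 72]

Sorted: [4, 26, 28, 33, 72]


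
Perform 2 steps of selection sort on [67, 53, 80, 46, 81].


Initial: [67, 53, 80, 46, 81]
Step 1: min=46 at 3
  Swap: [46, 53, 80, 67, 81]
Step 2: min=53 at 1
  Swap: [46, 53, 80, 67, 81]

After 2 steps: [46, 53, 80, 67, 81]


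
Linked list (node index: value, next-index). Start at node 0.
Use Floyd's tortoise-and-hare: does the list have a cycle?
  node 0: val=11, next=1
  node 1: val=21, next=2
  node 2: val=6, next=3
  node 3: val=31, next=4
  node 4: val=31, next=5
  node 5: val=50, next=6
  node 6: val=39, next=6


Floyd's tortoise (slow, +1) and hare (fast, +2):
  init: slow=0, fast=0
  step 1: slow=1, fast=2
  step 2: slow=2, fast=4
  step 3: slow=3, fast=6
  step 4: slow=4, fast=6
  step 5: slow=5, fast=6
  step 6: slow=6, fast=6
  slow == fast at node 6: cycle detected

Cycle: yes


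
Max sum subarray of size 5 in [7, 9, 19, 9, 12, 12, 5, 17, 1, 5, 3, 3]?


[0:5]: 56
[1:6]: 61
[2:7]: 57
[3:8]: 55
[4:9]: 47
[5:10]: 40
[6:11]: 31
[7:12]: 29

Max: 61 at [1:6]


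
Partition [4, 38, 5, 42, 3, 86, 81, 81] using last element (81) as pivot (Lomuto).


Pivot: 81
  4 <= 81: advance i (no swap)
  38 <= 81: advance i (no swap)
  5 <= 81: advance i (no swap)
  42 <= 81: advance i (no swap)
  3 <= 81: advance i (no swap)
  81 <= 81: swap -> [4, 38, 5, 42, 3, 81, 86, 81]
Place pivot at 6: [4, 38, 5, 42, 3, 81, 81, 86]

Partitioned: [4, 38, 5, 42, 3, 81, 81, 86]


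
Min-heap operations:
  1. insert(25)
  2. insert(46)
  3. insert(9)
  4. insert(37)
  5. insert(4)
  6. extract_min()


insert(25) -> [25]
insert(46) -> [25, 46]
insert(9) -> [9, 46, 25]
insert(37) -> [9, 37, 25, 46]
insert(4) -> [4, 9, 25, 46, 37]
extract_min()->4, [9, 37, 25, 46]

Final heap: [9, 37, 25, 46]


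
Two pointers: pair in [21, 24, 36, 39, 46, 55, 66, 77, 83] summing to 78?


lo=0(21)+hi=8(83)=104
lo=0(21)+hi=7(77)=98
lo=0(21)+hi=6(66)=87
lo=0(21)+hi=5(55)=76
lo=1(24)+hi=5(55)=79
lo=1(24)+hi=4(46)=70
lo=2(36)+hi=4(46)=82
lo=2(36)+hi=3(39)=75

No pair found


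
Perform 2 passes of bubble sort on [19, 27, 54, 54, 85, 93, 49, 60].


Initial: [19, 27, 54, 54, 85, 93, 49, 60]
Pass 1: [19, 27, 54, 54, 85, 49, 60, 93] (2 swaps)
Pass 2: [19, 27, 54, 54, 49, 60, 85, 93] (2 swaps)

After 2 passes: [19, 27, 54, 54, 49, 60, 85, 93]


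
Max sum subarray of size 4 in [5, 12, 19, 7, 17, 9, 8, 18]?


[0:4]: 43
[1:5]: 55
[2:6]: 52
[3:7]: 41
[4:8]: 52

Max: 55 at [1:5]


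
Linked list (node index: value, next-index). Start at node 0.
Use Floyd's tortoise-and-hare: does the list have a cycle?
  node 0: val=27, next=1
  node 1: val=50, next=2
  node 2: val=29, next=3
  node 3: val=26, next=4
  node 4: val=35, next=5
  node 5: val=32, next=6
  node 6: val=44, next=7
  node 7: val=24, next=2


Floyd's tortoise (slow, +1) and hare (fast, +2):
  init: slow=0, fast=0
  step 1: slow=1, fast=2
  step 2: slow=2, fast=4
  step 3: slow=3, fast=6
  step 4: slow=4, fast=2
  step 5: slow=5, fast=4
  step 6: slow=6, fast=6
  slow == fast at node 6: cycle detected

Cycle: yes


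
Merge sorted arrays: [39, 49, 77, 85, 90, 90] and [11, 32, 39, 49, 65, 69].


Take 11 from B
Take 32 from B
Take 39 from A
Take 39 from B
Take 49 from A
Take 49 from B
Take 65 from B
Take 69 from B

Merged: [11, 32, 39, 39, 49, 49, 65, 69, 77, 85, 90, 90]


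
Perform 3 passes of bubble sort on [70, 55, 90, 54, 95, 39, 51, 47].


Initial: [70, 55, 90, 54, 95, 39, 51, 47]
Pass 1: [55, 70, 54, 90, 39, 51, 47, 95] (5 swaps)
Pass 2: [55, 54, 70, 39, 51, 47, 90, 95] (4 swaps)
Pass 3: [54, 55, 39, 51, 47, 70, 90, 95] (4 swaps)

After 3 passes: [54, 55, 39, 51, 47, 70, 90, 95]


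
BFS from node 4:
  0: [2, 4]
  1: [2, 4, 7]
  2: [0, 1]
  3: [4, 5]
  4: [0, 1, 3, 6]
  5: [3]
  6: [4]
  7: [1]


Visit 4, enqueue [0, 1, 3, 6]
Visit 0, enqueue [2]
Visit 1, enqueue [7]
Visit 3, enqueue [5]
Visit 6, enqueue []
Visit 2, enqueue []
Visit 7, enqueue []
Visit 5, enqueue []

BFS order: [4, 0, 1, 3, 6, 2, 7, 5]


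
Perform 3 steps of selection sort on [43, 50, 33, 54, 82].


Initial: [43, 50, 33, 54, 82]
Step 1: min=33 at 2
  Swap: [33, 50, 43, 54, 82]
Step 2: min=43 at 2
  Swap: [33, 43, 50, 54, 82]
Step 3: min=50 at 2
  Swap: [33, 43, 50, 54, 82]

After 3 steps: [33, 43, 50, 54, 82]


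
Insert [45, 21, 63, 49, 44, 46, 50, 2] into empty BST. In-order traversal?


Insert 45: root
Insert 21: L from 45
Insert 63: R from 45
Insert 49: R from 45 -> L from 63
Insert 44: L from 45 -> R from 21
Insert 46: R from 45 -> L from 63 -> L from 49
Insert 50: R from 45 -> L from 63 -> R from 49
Insert 2: L from 45 -> L from 21

In-order: [2, 21, 44, 45, 46, 49, 50, 63]


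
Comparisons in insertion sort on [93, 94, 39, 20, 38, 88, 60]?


Algorithm: insertion sort
Input: [93, 94, 39, 20, 38, 88, 60]
Sorted: [20, 38, 39, 60, 88, 93, 94]

17


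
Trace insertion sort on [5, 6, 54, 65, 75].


Initial: [5, 6, 54, 65, 75]
Insert 6: [5, 6, 54, 65, 75]
Insert 54: [5, 6, 54, 65, 75]
Insert 65: [5, 6, 54, 65, 75]
Insert 75: [5, 6, 54, 65, 75]

Sorted: [5, 6, 54, 65, 75]


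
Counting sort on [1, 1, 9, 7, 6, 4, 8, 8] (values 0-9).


Input: [1, 1, 9, 7, 6, 4, 8, 8]
Counts: [0, 2, 0, 0, 1, 0, 1, 1, 2, 1]

Sorted: [1, 1, 4, 6, 7, 8, 8, 9]


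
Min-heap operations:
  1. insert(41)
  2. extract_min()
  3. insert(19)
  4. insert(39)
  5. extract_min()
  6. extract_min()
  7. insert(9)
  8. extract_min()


insert(41) -> [41]
extract_min()->41, []
insert(19) -> [19]
insert(39) -> [19, 39]
extract_min()->19, [39]
extract_min()->39, []
insert(9) -> [9]
extract_min()->9, []

Final heap: []


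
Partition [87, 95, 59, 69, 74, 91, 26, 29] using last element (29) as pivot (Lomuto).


Pivot: 29
  26 <= 29: swap -> [26, 95, 59, 69, 74, 91, 87, 29]
Place pivot at 1: [26, 29, 59, 69, 74, 91, 87, 95]

Partitioned: [26, 29, 59, 69, 74, 91, 87, 95]


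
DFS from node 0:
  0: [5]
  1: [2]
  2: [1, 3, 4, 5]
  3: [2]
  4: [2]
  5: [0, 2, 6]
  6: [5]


Visit 0, push [5]
Visit 5, push [6, 2]
Visit 2, push [4, 3, 1]
Visit 1, push []
Visit 3, push []
Visit 4, push []
Visit 6, push []

DFS order: [0, 5, 2, 1, 3, 4, 6]


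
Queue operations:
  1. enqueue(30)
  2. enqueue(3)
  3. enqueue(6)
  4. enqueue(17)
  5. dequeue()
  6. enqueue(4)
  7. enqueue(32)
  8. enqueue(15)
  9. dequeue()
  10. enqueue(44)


enqueue(30) -> [30]
enqueue(3) -> [30, 3]
enqueue(6) -> [30, 3, 6]
enqueue(17) -> [30, 3, 6, 17]
dequeue()->30, [3, 6, 17]
enqueue(4) -> [3, 6, 17, 4]
enqueue(32) -> [3, 6, 17, 4, 32]
enqueue(15) -> [3, 6, 17, 4, 32, 15]
dequeue()->3, [6, 17, 4, 32, 15]
enqueue(44) -> [6, 17, 4, 32, 15, 44]

Final queue: [6, 17, 4, 32, 15, 44]


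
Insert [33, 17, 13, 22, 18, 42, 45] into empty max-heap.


Insert 33: [33]
Insert 17: [33, 17]
Insert 13: [33, 17, 13]
Insert 22: [33, 22, 13, 17]
Insert 18: [33, 22, 13, 17, 18]
Insert 42: [42, 22, 33, 17, 18, 13]
Insert 45: [45, 22, 42, 17, 18, 13, 33]

Final heap: [45, 22, 42, 17, 18, 13, 33]


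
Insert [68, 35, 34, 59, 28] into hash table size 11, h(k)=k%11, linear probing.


Insert 68: h=2 -> slot 2
Insert 35: h=2, 1 probes -> slot 3
Insert 34: h=1 -> slot 1
Insert 59: h=4 -> slot 4
Insert 28: h=6 -> slot 6

Table: [None, 34, 68, 35, 59, None, 28, None, None, None, None]


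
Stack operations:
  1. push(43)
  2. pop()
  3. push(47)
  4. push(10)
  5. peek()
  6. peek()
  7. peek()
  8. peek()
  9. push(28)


push(43) -> [43]
pop()->43, []
push(47) -> [47]
push(10) -> [47, 10]
peek()->10
peek()->10
peek()->10
peek()->10
push(28) -> [47, 10, 28]

Final stack: [47, 10, 28]


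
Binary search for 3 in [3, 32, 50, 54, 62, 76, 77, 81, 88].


Step 1: lo=0, hi=8, mid=4, val=62
Step 2: lo=0, hi=3, mid=1, val=32
Step 3: lo=0, hi=0, mid=0, val=3

Found at index 0


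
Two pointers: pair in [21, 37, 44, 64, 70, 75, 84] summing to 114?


lo=0(21)+hi=6(84)=105
lo=1(37)+hi=6(84)=121
lo=1(37)+hi=5(75)=112
lo=2(44)+hi=5(75)=119
lo=2(44)+hi=4(70)=114

Yes: 44+70=114


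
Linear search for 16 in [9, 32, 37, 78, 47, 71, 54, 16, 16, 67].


i=0: 9!=16
i=1: 32!=16
i=2: 37!=16
i=3: 78!=16
i=4: 47!=16
i=5: 71!=16
i=6: 54!=16
i=7: 16==16 found!

Found at 7, 8 comps


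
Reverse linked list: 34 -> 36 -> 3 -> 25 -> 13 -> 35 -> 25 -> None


Step 1: curr=34, set curr.next=prev(None) | reversed so far: 34
Step 2: curr=36, set curr.next=prev(34) | reversed so far: 36 -> 34
Step 3: curr=3, set curr.next=prev(36) | reversed so far: 3 -> 36 -> 34
Step 4: curr=25, set curr.next=prev(3) | reversed so far: 25 -> 3 -> 36 -> 34
Step 5: curr=13, set curr.next=prev(25) | reversed so far: 13 -> 25 -> 3 -> 36 -> 34
Step 6: curr=35, set curr.next=prev(13) | reversed so far: 35 -> 13 -> 25 -> 3 -> 36 -> 34
Step 7: curr=25, set curr.next=prev(35) | reversed so far: 25 -> 35 -> 13 -> 25 -> 3 -> 36 -> 34

25 -> 35 -> 13 -> 25 -> 3 -> 36 -> 34 -> None


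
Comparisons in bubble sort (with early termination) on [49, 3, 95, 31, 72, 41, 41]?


Algorithm: bubble sort (with early termination)
Input: [49, 3, 95, 31, 72, 41, 41]
Sorted: [3, 31, 41, 41, 49, 72, 95]

18


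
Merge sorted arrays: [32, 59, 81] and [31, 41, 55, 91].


Take 31 from B
Take 32 from A
Take 41 from B
Take 55 from B
Take 59 from A
Take 81 from A

Merged: [31, 32, 41, 55, 59, 81, 91]


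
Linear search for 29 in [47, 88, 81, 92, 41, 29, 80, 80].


i=0: 47!=29
i=1: 88!=29
i=2: 81!=29
i=3: 92!=29
i=4: 41!=29
i=5: 29==29 found!

Found at 5, 6 comps


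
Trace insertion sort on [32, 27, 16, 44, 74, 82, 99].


Initial: [32, 27, 16, 44, 74, 82, 99]
Insert 27: [27, 32, 16, 44, 74, 82, 99]
Insert 16: [16, 27, 32, 44, 74, 82, 99]
Insert 44: [16, 27, 32, 44, 74, 82, 99]
Insert 74: [16, 27, 32, 44, 74, 82, 99]
Insert 82: [16, 27, 32, 44, 74, 82, 99]
Insert 99: [16, 27, 32, 44, 74, 82, 99]

Sorted: [16, 27, 32, 44, 74, 82, 99]


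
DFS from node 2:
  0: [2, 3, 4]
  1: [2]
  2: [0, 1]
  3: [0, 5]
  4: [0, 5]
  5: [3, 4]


Visit 2, push [1, 0]
Visit 0, push [4, 3]
Visit 3, push [5]
Visit 5, push [4]
Visit 4, push []
Visit 1, push []

DFS order: [2, 0, 3, 5, 4, 1]


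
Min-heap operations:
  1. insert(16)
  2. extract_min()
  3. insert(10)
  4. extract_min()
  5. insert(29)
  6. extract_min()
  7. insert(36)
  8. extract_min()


insert(16) -> [16]
extract_min()->16, []
insert(10) -> [10]
extract_min()->10, []
insert(29) -> [29]
extract_min()->29, []
insert(36) -> [36]
extract_min()->36, []

Final heap: []


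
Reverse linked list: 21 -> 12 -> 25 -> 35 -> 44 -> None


Step 1: curr=21, set curr.next=prev(None) | reversed so far: 21
Step 2: curr=12, set curr.next=prev(21) | reversed so far: 12 -> 21
Step 3: curr=25, set curr.next=prev(12) | reversed so far: 25 -> 12 -> 21
Step 4: curr=35, set curr.next=prev(25) | reversed so far: 35 -> 25 -> 12 -> 21
Step 5: curr=44, set curr.next=prev(35) | reversed so far: 44 -> 35 -> 25 -> 12 -> 21

44 -> 35 -> 25 -> 12 -> 21 -> None


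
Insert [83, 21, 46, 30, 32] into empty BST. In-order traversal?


Insert 83: root
Insert 21: L from 83
Insert 46: L from 83 -> R from 21
Insert 30: L from 83 -> R from 21 -> L from 46
Insert 32: L from 83 -> R from 21 -> L from 46 -> R from 30

In-order: [21, 30, 32, 46, 83]


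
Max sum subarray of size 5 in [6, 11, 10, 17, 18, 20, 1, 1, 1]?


[0:5]: 62
[1:6]: 76
[2:7]: 66
[3:8]: 57
[4:9]: 41

Max: 76 at [1:6]


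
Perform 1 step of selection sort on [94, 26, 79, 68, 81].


Initial: [94, 26, 79, 68, 81]
Step 1: min=26 at 1
  Swap: [26, 94, 79, 68, 81]

After 1 step: [26, 94, 79, 68, 81]


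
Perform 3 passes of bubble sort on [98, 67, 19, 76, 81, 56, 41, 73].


Initial: [98, 67, 19, 76, 81, 56, 41, 73]
Pass 1: [67, 19, 76, 81, 56, 41, 73, 98] (7 swaps)
Pass 2: [19, 67, 76, 56, 41, 73, 81, 98] (4 swaps)
Pass 3: [19, 67, 56, 41, 73, 76, 81, 98] (3 swaps)

After 3 passes: [19, 67, 56, 41, 73, 76, 81, 98]


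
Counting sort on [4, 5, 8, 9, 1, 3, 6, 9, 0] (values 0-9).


Input: [4, 5, 8, 9, 1, 3, 6, 9, 0]
Counts: [1, 1, 0, 1, 1, 1, 1, 0, 1, 2]

Sorted: [0, 1, 3, 4, 5, 6, 8, 9, 9]


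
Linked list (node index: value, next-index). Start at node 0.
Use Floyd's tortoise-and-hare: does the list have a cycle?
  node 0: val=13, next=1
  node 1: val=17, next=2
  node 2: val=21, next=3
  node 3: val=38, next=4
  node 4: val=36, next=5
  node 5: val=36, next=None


Floyd's tortoise (slow, +1) and hare (fast, +2):
  init: slow=0, fast=0
  step 1: slow=1, fast=2
  step 2: slow=2, fast=4
  step 3: fast 4->5->None, no cycle

Cycle: no


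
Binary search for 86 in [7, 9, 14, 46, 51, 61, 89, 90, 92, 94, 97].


Step 1: lo=0, hi=10, mid=5, val=61
Step 2: lo=6, hi=10, mid=8, val=92
Step 3: lo=6, hi=7, mid=6, val=89

Not found


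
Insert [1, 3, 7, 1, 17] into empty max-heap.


Insert 1: [1]
Insert 3: [3, 1]
Insert 7: [7, 1, 3]
Insert 1: [7, 1, 3, 1]
Insert 17: [17, 7, 3, 1, 1]

Final heap: [17, 7, 3, 1, 1]


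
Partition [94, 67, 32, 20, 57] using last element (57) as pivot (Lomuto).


Pivot: 57
  32 <= 57: swap -> [32, 67, 94, 20, 57]
  20 <= 57: swap -> [32, 20, 94, 67, 57]
Place pivot at 2: [32, 20, 57, 67, 94]

Partitioned: [32, 20, 57, 67, 94]


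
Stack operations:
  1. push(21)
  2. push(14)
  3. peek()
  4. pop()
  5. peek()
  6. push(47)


push(21) -> [21]
push(14) -> [21, 14]
peek()->14
pop()->14, [21]
peek()->21
push(47) -> [21, 47]

Final stack: [21, 47]


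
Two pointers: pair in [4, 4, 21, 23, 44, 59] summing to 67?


lo=0(4)+hi=5(59)=63
lo=1(4)+hi=5(59)=63
lo=2(21)+hi=5(59)=80
lo=2(21)+hi=4(44)=65
lo=3(23)+hi=4(44)=67

Yes: 23+44=67


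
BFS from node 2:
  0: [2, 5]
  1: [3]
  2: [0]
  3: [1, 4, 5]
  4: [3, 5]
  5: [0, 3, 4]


Visit 2, enqueue [0]
Visit 0, enqueue [5]
Visit 5, enqueue [3, 4]
Visit 3, enqueue [1]
Visit 4, enqueue []
Visit 1, enqueue []

BFS order: [2, 0, 5, 3, 4, 1]


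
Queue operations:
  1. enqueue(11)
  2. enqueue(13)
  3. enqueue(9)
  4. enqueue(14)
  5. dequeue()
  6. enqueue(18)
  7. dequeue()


enqueue(11) -> [11]
enqueue(13) -> [11, 13]
enqueue(9) -> [11, 13, 9]
enqueue(14) -> [11, 13, 9, 14]
dequeue()->11, [13, 9, 14]
enqueue(18) -> [13, 9, 14, 18]
dequeue()->13, [9, 14, 18]

Final queue: [9, 14, 18]


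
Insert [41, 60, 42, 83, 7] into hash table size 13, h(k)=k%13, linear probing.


Insert 41: h=2 -> slot 2
Insert 60: h=8 -> slot 8
Insert 42: h=3 -> slot 3
Insert 83: h=5 -> slot 5
Insert 7: h=7 -> slot 7

Table: [None, None, 41, 42, None, 83, None, 7, 60, None, None, None, None]


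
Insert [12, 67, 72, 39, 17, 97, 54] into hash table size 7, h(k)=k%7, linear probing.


Insert 12: h=5 -> slot 5
Insert 67: h=4 -> slot 4
Insert 72: h=2 -> slot 2
Insert 39: h=4, 2 probes -> slot 6
Insert 17: h=3 -> slot 3
Insert 97: h=6, 1 probes -> slot 0
Insert 54: h=5, 3 probes -> slot 1

Table: [97, 54, 72, 17, 67, 12, 39]


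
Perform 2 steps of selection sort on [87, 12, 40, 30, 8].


Initial: [87, 12, 40, 30, 8]
Step 1: min=8 at 4
  Swap: [8, 12, 40, 30, 87]
Step 2: min=12 at 1
  Swap: [8, 12, 40, 30, 87]

After 2 steps: [8, 12, 40, 30, 87]


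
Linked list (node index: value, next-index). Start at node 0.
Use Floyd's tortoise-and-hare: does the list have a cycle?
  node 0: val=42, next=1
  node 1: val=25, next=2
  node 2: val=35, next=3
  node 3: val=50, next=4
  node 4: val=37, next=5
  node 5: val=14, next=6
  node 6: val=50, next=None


Floyd's tortoise (slow, +1) and hare (fast, +2):
  init: slow=0, fast=0
  step 1: slow=1, fast=2
  step 2: slow=2, fast=4
  step 3: slow=3, fast=6
  step 4: fast -> None, no cycle

Cycle: no


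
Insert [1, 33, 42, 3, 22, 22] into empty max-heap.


Insert 1: [1]
Insert 33: [33, 1]
Insert 42: [42, 1, 33]
Insert 3: [42, 3, 33, 1]
Insert 22: [42, 22, 33, 1, 3]
Insert 22: [42, 22, 33, 1, 3, 22]

Final heap: [42, 22, 33, 1, 3, 22]


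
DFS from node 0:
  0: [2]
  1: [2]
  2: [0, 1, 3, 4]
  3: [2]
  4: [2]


Visit 0, push [2]
Visit 2, push [4, 3, 1]
Visit 1, push []
Visit 3, push []
Visit 4, push []

DFS order: [0, 2, 1, 3, 4]


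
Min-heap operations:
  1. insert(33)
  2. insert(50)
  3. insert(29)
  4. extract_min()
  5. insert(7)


insert(33) -> [33]
insert(50) -> [33, 50]
insert(29) -> [29, 50, 33]
extract_min()->29, [33, 50]
insert(7) -> [7, 50, 33]

Final heap: [7, 50, 33]


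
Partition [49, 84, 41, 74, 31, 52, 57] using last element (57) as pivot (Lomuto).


Pivot: 57
  49 <= 57: advance i (no swap)
  41 <= 57: swap -> [49, 41, 84, 74, 31, 52, 57]
  31 <= 57: swap -> [49, 41, 31, 74, 84, 52, 57]
  52 <= 57: swap -> [49, 41, 31, 52, 84, 74, 57]
Place pivot at 4: [49, 41, 31, 52, 57, 74, 84]

Partitioned: [49, 41, 31, 52, 57, 74, 84]


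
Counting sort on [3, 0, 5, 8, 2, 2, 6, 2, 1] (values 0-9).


Input: [3, 0, 5, 8, 2, 2, 6, 2, 1]
Counts: [1, 1, 3, 1, 0, 1, 1, 0, 1, 0]

Sorted: [0, 1, 2, 2, 2, 3, 5, 6, 8]


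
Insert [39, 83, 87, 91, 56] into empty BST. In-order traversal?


Insert 39: root
Insert 83: R from 39
Insert 87: R from 39 -> R from 83
Insert 91: R from 39 -> R from 83 -> R from 87
Insert 56: R from 39 -> L from 83

In-order: [39, 56, 83, 87, 91]


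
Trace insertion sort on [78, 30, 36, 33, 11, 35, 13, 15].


Initial: [78, 30, 36, 33, 11, 35, 13, 15]
Insert 30: [30, 78, 36, 33, 11, 35, 13, 15]
Insert 36: [30, 36, 78, 33, 11, 35, 13, 15]
Insert 33: [30, 33, 36, 78, 11, 35, 13, 15]
Insert 11: [11, 30, 33, 36, 78, 35, 13, 15]
Insert 35: [11, 30, 33, 35, 36, 78, 13, 15]
Insert 13: [11, 13, 30, 33, 35, 36, 78, 15]
Insert 15: [11, 13, 15, 30, 33, 35, 36, 78]

Sorted: [11, 13, 15, 30, 33, 35, 36, 78]


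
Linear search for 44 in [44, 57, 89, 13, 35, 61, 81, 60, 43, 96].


i=0: 44==44 found!

Found at 0, 1 comps


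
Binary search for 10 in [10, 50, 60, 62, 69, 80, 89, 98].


Step 1: lo=0, hi=7, mid=3, val=62
Step 2: lo=0, hi=2, mid=1, val=50
Step 3: lo=0, hi=0, mid=0, val=10

Found at index 0


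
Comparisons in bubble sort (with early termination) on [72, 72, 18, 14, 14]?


Algorithm: bubble sort (with early termination)
Input: [72, 72, 18, 14, 14]
Sorted: [14, 14, 18, 72, 72]

10


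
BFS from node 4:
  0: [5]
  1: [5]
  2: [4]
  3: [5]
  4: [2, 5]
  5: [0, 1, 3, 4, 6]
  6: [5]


Visit 4, enqueue [2, 5]
Visit 2, enqueue []
Visit 5, enqueue [0, 1, 3, 6]
Visit 0, enqueue []
Visit 1, enqueue []
Visit 3, enqueue []
Visit 6, enqueue []

BFS order: [4, 2, 5, 0, 1, 3, 6]


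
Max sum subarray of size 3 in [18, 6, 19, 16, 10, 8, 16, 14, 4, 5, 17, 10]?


[0:3]: 43
[1:4]: 41
[2:5]: 45
[3:6]: 34
[4:7]: 34
[5:8]: 38
[6:9]: 34
[7:10]: 23
[8:11]: 26
[9:12]: 32

Max: 45 at [2:5]


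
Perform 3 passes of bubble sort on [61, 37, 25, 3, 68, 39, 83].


Initial: [61, 37, 25, 3, 68, 39, 83]
Pass 1: [37, 25, 3, 61, 39, 68, 83] (4 swaps)
Pass 2: [25, 3, 37, 39, 61, 68, 83] (3 swaps)
Pass 3: [3, 25, 37, 39, 61, 68, 83] (1 swaps)

After 3 passes: [3, 25, 37, 39, 61, 68, 83]


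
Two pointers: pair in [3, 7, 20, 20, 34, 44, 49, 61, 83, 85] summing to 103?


lo=0(3)+hi=9(85)=88
lo=1(7)+hi=9(85)=92
lo=2(20)+hi=9(85)=105
lo=2(20)+hi=8(83)=103

Yes: 20+83=103


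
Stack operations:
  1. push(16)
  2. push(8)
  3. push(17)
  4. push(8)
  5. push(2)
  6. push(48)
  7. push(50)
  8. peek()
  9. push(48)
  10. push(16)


push(16) -> [16]
push(8) -> [16, 8]
push(17) -> [16, 8, 17]
push(8) -> [16, 8, 17, 8]
push(2) -> [16, 8, 17, 8, 2]
push(48) -> [16, 8, 17, 8, 2, 48]
push(50) -> [16, 8, 17, 8, 2, 48, 50]
peek()->50
push(48) -> [16, 8, 17, 8, 2, 48, 50, 48]
push(16) -> [16, 8, 17, 8, 2, 48, 50, 48, 16]

Final stack: [16, 8, 17, 8, 2, 48, 50, 48, 16]


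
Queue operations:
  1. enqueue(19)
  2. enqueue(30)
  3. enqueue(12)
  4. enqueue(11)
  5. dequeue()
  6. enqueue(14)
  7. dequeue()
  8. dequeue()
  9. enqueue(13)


enqueue(19) -> [19]
enqueue(30) -> [19, 30]
enqueue(12) -> [19, 30, 12]
enqueue(11) -> [19, 30, 12, 11]
dequeue()->19, [30, 12, 11]
enqueue(14) -> [30, 12, 11, 14]
dequeue()->30, [12, 11, 14]
dequeue()->12, [11, 14]
enqueue(13) -> [11, 14, 13]

Final queue: [11, 14, 13]


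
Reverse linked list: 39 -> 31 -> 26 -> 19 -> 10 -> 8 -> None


Step 1: curr=39, set curr.next=prev(None) | reversed so far: 39
Step 2: curr=31, set curr.next=prev(39) | reversed so far: 31 -> 39
Step 3: curr=26, set curr.next=prev(31) | reversed so far: 26 -> 31 -> 39
Step 4: curr=19, set curr.next=prev(26) | reversed so far: 19 -> 26 -> 31 -> 39
Step 5: curr=10, set curr.next=prev(19) | reversed so far: 10 -> 19 -> 26 -> 31 -> 39
Step 6: curr=8, set curr.next=prev(10) | reversed so far: 8 -> 10 -> 19 -> 26 -> 31 -> 39

8 -> 10 -> 19 -> 26 -> 31 -> 39 -> None


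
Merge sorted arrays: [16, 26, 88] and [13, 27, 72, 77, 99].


Take 13 from B
Take 16 from A
Take 26 from A
Take 27 from B
Take 72 from B
Take 77 from B
Take 88 from A

Merged: [13, 16, 26, 27, 72, 77, 88, 99]


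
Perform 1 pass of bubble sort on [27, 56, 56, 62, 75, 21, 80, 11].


Initial: [27, 56, 56, 62, 75, 21, 80, 11]
Pass 1: [27, 56, 56, 62, 21, 75, 11, 80] (2 swaps)

After 1 pass: [27, 56, 56, 62, 21, 75, 11, 80]


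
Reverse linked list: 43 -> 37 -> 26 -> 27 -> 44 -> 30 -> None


Step 1: curr=43, set curr.next=prev(None) | reversed so far: 43
Step 2: curr=37, set curr.next=prev(43) | reversed so far: 37 -> 43
Step 3: curr=26, set curr.next=prev(37) | reversed so far: 26 -> 37 -> 43
Step 4: curr=27, set curr.next=prev(26) | reversed so far: 27 -> 26 -> 37 -> 43
Step 5: curr=44, set curr.next=prev(27) | reversed so far: 44 -> 27 -> 26 -> 37 -> 43
Step 6: curr=30, set curr.next=prev(44) | reversed so far: 30 -> 44 -> 27 -> 26 -> 37 -> 43

30 -> 44 -> 27 -> 26 -> 37 -> 43 -> None


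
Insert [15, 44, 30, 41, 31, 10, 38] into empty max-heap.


Insert 15: [15]
Insert 44: [44, 15]
Insert 30: [44, 15, 30]
Insert 41: [44, 41, 30, 15]
Insert 31: [44, 41, 30, 15, 31]
Insert 10: [44, 41, 30, 15, 31, 10]
Insert 38: [44, 41, 38, 15, 31, 10, 30]

Final heap: [44, 41, 38, 15, 31, 10, 30]


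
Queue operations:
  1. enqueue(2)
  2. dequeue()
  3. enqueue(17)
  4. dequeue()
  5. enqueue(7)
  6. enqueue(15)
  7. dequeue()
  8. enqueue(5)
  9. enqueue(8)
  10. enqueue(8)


enqueue(2) -> [2]
dequeue()->2, []
enqueue(17) -> [17]
dequeue()->17, []
enqueue(7) -> [7]
enqueue(15) -> [7, 15]
dequeue()->7, [15]
enqueue(5) -> [15, 5]
enqueue(8) -> [15, 5, 8]
enqueue(8) -> [15, 5, 8, 8]

Final queue: [15, 5, 8, 8]


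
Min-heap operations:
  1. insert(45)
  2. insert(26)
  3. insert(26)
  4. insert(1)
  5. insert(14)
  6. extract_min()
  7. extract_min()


insert(45) -> [45]
insert(26) -> [26, 45]
insert(26) -> [26, 45, 26]
insert(1) -> [1, 26, 26, 45]
insert(14) -> [1, 14, 26, 45, 26]
extract_min()->1, [14, 26, 26, 45]
extract_min()->14, [26, 26, 45]

Final heap: [26, 26, 45]


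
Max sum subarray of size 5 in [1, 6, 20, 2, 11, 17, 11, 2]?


[0:5]: 40
[1:6]: 56
[2:7]: 61
[3:8]: 43

Max: 61 at [2:7]


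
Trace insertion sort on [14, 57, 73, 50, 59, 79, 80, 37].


Initial: [14, 57, 73, 50, 59, 79, 80, 37]
Insert 57: [14, 57, 73, 50, 59, 79, 80, 37]
Insert 73: [14, 57, 73, 50, 59, 79, 80, 37]
Insert 50: [14, 50, 57, 73, 59, 79, 80, 37]
Insert 59: [14, 50, 57, 59, 73, 79, 80, 37]
Insert 79: [14, 50, 57, 59, 73, 79, 80, 37]
Insert 80: [14, 50, 57, 59, 73, 79, 80, 37]
Insert 37: [14, 37, 50, 57, 59, 73, 79, 80]

Sorted: [14, 37, 50, 57, 59, 73, 79, 80]


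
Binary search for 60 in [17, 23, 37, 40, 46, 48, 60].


Step 1: lo=0, hi=6, mid=3, val=40
Step 2: lo=4, hi=6, mid=5, val=48
Step 3: lo=6, hi=6, mid=6, val=60

Found at index 6


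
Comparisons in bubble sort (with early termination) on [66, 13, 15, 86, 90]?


Algorithm: bubble sort (with early termination)
Input: [66, 13, 15, 86, 90]
Sorted: [13, 15, 66, 86, 90]

7


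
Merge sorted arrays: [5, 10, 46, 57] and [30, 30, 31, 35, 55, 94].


Take 5 from A
Take 10 from A
Take 30 from B
Take 30 from B
Take 31 from B
Take 35 from B
Take 46 from A
Take 55 from B
Take 57 from A

Merged: [5, 10, 30, 30, 31, 35, 46, 55, 57, 94]


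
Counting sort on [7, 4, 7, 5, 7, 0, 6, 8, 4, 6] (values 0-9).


Input: [7, 4, 7, 5, 7, 0, 6, 8, 4, 6]
Counts: [1, 0, 0, 0, 2, 1, 2, 3, 1, 0]

Sorted: [0, 4, 4, 5, 6, 6, 7, 7, 7, 8]


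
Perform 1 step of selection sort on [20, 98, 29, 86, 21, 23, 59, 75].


Initial: [20, 98, 29, 86, 21, 23, 59, 75]
Step 1: min=20 at 0
  Swap: [20, 98, 29, 86, 21, 23, 59, 75]

After 1 step: [20, 98, 29, 86, 21, 23, 59, 75]


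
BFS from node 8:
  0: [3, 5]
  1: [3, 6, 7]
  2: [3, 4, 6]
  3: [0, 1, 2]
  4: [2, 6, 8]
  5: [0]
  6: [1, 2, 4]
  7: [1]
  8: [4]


Visit 8, enqueue [4]
Visit 4, enqueue [2, 6]
Visit 2, enqueue [3]
Visit 6, enqueue [1]
Visit 3, enqueue [0]
Visit 1, enqueue [7]
Visit 0, enqueue [5]
Visit 7, enqueue []
Visit 5, enqueue []

BFS order: [8, 4, 2, 6, 3, 1, 0, 7, 5]


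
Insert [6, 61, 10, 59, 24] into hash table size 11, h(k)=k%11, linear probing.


Insert 6: h=6 -> slot 6
Insert 61: h=6, 1 probes -> slot 7
Insert 10: h=10 -> slot 10
Insert 59: h=4 -> slot 4
Insert 24: h=2 -> slot 2

Table: [None, None, 24, None, 59, None, 6, 61, None, None, 10]


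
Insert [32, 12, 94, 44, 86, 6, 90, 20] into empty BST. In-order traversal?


Insert 32: root
Insert 12: L from 32
Insert 94: R from 32
Insert 44: R from 32 -> L from 94
Insert 86: R from 32 -> L from 94 -> R from 44
Insert 6: L from 32 -> L from 12
Insert 90: R from 32 -> L from 94 -> R from 44 -> R from 86
Insert 20: L from 32 -> R from 12

In-order: [6, 12, 20, 32, 44, 86, 90, 94]


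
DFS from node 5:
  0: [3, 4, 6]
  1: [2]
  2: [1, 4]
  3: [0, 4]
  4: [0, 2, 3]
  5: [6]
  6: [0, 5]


Visit 5, push [6]
Visit 6, push [0]
Visit 0, push [4, 3]
Visit 3, push [4]
Visit 4, push [2]
Visit 2, push [1]
Visit 1, push []

DFS order: [5, 6, 0, 3, 4, 2, 1]


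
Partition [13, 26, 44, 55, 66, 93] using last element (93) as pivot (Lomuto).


Pivot: 93
  13 <= 93: advance i (no swap)
  26 <= 93: advance i (no swap)
  44 <= 93: advance i (no swap)
  55 <= 93: advance i (no swap)
  66 <= 93: advance i (no swap)
Place pivot at 5: [13, 26, 44, 55, 66, 93]

Partitioned: [13, 26, 44, 55, 66, 93]


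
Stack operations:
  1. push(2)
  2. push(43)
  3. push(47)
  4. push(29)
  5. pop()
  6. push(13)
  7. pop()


push(2) -> [2]
push(43) -> [2, 43]
push(47) -> [2, 43, 47]
push(29) -> [2, 43, 47, 29]
pop()->29, [2, 43, 47]
push(13) -> [2, 43, 47, 13]
pop()->13, [2, 43, 47]

Final stack: [2, 43, 47]


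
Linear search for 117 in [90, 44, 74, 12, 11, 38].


i=0: 90!=117
i=1: 44!=117
i=2: 74!=117
i=3: 12!=117
i=4: 11!=117
i=5: 38!=117

Not found, 6 comps


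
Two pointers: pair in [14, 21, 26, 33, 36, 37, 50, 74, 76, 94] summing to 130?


lo=0(14)+hi=9(94)=108
lo=1(21)+hi=9(94)=115
lo=2(26)+hi=9(94)=120
lo=3(33)+hi=9(94)=127
lo=4(36)+hi=9(94)=130

Yes: 36+94=130


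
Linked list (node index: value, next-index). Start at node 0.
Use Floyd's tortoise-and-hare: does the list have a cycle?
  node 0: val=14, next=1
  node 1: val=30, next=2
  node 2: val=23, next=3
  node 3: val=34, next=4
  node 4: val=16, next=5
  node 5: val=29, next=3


Floyd's tortoise (slow, +1) and hare (fast, +2):
  init: slow=0, fast=0
  step 1: slow=1, fast=2
  step 2: slow=2, fast=4
  step 3: slow=3, fast=3
  slow == fast at node 3: cycle detected

Cycle: yes


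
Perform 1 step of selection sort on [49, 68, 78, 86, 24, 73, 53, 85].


Initial: [49, 68, 78, 86, 24, 73, 53, 85]
Step 1: min=24 at 4
  Swap: [24, 68, 78, 86, 49, 73, 53, 85]

After 1 step: [24, 68, 78, 86, 49, 73, 53, 85]


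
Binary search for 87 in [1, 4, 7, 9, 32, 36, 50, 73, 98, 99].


Step 1: lo=0, hi=9, mid=4, val=32
Step 2: lo=5, hi=9, mid=7, val=73
Step 3: lo=8, hi=9, mid=8, val=98

Not found


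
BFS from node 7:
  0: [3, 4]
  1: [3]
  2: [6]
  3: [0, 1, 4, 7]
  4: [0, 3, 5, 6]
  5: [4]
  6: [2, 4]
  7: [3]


Visit 7, enqueue [3]
Visit 3, enqueue [0, 1, 4]
Visit 0, enqueue []
Visit 1, enqueue []
Visit 4, enqueue [5, 6]
Visit 5, enqueue []
Visit 6, enqueue [2]
Visit 2, enqueue []

BFS order: [7, 3, 0, 1, 4, 5, 6, 2]


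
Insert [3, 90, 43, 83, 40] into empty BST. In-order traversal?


Insert 3: root
Insert 90: R from 3
Insert 43: R from 3 -> L from 90
Insert 83: R from 3 -> L from 90 -> R from 43
Insert 40: R from 3 -> L from 90 -> L from 43

In-order: [3, 40, 43, 83, 90]


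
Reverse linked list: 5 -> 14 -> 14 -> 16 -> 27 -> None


Step 1: curr=5, set curr.next=prev(None) | reversed so far: 5
Step 2: curr=14, set curr.next=prev(5) | reversed so far: 14 -> 5
Step 3: curr=14, set curr.next=prev(14) | reversed so far: 14 -> 14 -> 5
Step 4: curr=16, set curr.next=prev(14) | reversed so far: 16 -> 14 -> 14 -> 5
Step 5: curr=27, set curr.next=prev(16) | reversed so far: 27 -> 16 -> 14 -> 14 -> 5

27 -> 16 -> 14 -> 14 -> 5 -> None


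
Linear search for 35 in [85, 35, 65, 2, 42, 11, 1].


i=0: 85!=35
i=1: 35==35 found!

Found at 1, 2 comps


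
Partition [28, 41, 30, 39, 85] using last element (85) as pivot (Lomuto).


Pivot: 85
  28 <= 85: advance i (no swap)
  41 <= 85: advance i (no swap)
  30 <= 85: advance i (no swap)
  39 <= 85: advance i (no swap)
Place pivot at 4: [28, 41, 30, 39, 85]

Partitioned: [28, 41, 30, 39, 85]


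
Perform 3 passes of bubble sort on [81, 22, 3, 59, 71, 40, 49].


Initial: [81, 22, 3, 59, 71, 40, 49]
Pass 1: [22, 3, 59, 71, 40, 49, 81] (6 swaps)
Pass 2: [3, 22, 59, 40, 49, 71, 81] (3 swaps)
Pass 3: [3, 22, 40, 49, 59, 71, 81] (2 swaps)

After 3 passes: [3, 22, 40, 49, 59, 71, 81]


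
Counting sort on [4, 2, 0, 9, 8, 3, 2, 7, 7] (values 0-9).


Input: [4, 2, 0, 9, 8, 3, 2, 7, 7]
Counts: [1, 0, 2, 1, 1, 0, 0, 2, 1, 1]

Sorted: [0, 2, 2, 3, 4, 7, 7, 8, 9]


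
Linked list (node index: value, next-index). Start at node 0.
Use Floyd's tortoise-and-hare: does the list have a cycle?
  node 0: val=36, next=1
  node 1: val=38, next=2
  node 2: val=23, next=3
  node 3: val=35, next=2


Floyd's tortoise (slow, +1) and hare (fast, +2):
  init: slow=0, fast=0
  step 1: slow=1, fast=2
  step 2: slow=2, fast=2
  slow == fast at node 2: cycle detected

Cycle: yes


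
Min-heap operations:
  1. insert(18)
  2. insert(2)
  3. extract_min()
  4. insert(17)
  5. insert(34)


insert(18) -> [18]
insert(2) -> [2, 18]
extract_min()->2, [18]
insert(17) -> [17, 18]
insert(34) -> [17, 18, 34]

Final heap: [17, 18, 34]


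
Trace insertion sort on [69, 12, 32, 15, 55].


Initial: [69, 12, 32, 15, 55]
Insert 12: [12, 69, 32, 15, 55]
Insert 32: [12, 32, 69, 15, 55]
Insert 15: [12, 15, 32, 69, 55]
Insert 55: [12, 15, 32, 55, 69]

Sorted: [12, 15, 32, 55, 69]


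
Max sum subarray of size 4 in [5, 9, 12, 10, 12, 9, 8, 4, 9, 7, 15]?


[0:4]: 36
[1:5]: 43
[2:6]: 43
[3:7]: 39
[4:8]: 33
[5:9]: 30
[6:10]: 28
[7:11]: 35

Max: 43 at [1:5]


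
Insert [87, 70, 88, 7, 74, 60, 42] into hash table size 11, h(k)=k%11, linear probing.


Insert 87: h=10 -> slot 10
Insert 70: h=4 -> slot 4
Insert 88: h=0 -> slot 0
Insert 7: h=7 -> slot 7
Insert 74: h=8 -> slot 8
Insert 60: h=5 -> slot 5
Insert 42: h=9 -> slot 9

Table: [88, None, None, None, 70, 60, None, 7, 74, 42, 87]


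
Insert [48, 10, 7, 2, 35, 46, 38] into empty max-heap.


Insert 48: [48]
Insert 10: [48, 10]
Insert 7: [48, 10, 7]
Insert 2: [48, 10, 7, 2]
Insert 35: [48, 35, 7, 2, 10]
Insert 46: [48, 35, 46, 2, 10, 7]
Insert 38: [48, 35, 46, 2, 10, 7, 38]

Final heap: [48, 35, 46, 2, 10, 7, 38]


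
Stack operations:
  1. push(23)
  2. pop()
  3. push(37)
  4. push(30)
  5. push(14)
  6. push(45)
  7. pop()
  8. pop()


push(23) -> [23]
pop()->23, []
push(37) -> [37]
push(30) -> [37, 30]
push(14) -> [37, 30, 14]
push(45) -> [37, 30, 14, 45]
pop()->45, [37, 30, 14]
pop()->14, [37, 30]

Final stack: [37, 30]


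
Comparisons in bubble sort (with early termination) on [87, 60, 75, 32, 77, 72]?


Algorithm: bubble sort (with early termination)
Input: [87, 60, 75, 32, 77, 72]
Sorted: [32, 60, 72, 75, 77, 87]

14


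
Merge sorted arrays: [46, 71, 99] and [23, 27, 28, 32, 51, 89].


Take 23 from B
Take 27 from B
Take 28 from B
Take 32 from B
Take 46 from A
Take 51 from B
Take 71 from A
Take 89 from B

Merged: [23, 27, 28, 32, 46, 51, 71, 89, 99]


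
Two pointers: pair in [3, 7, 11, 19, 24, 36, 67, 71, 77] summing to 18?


lo=0(3)+hi=8(77)=80
lo=0(3)+hi=7(71)=74
lo=0(3)+hi=6(67)=70
lo=0(3)+hi=5(36)=39
lo=0(3)+hi=4(24)=27
lo=0(3)+hi=3(19)=22
lo=0(3)+hi=2(11)=14
lo=1(7)+hi=2(11)=18

Yes: 7+11=18


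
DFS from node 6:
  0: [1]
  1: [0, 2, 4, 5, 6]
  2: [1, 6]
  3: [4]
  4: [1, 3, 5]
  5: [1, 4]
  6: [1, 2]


Visit 6, push [2, 1]
Visit 1, push [5, 4, 2, 0]
Visit 0, push []
Visit 2, push []
Visit 4, push [5, 3]
Visit 3, push []
Visit 5, push []

DFS order: [6, 1, 0, 2, 4, 3, 5]


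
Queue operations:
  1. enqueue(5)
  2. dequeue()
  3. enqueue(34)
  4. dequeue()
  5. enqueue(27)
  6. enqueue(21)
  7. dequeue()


enqueue(5) -> [5]
dequeue()->5, []
enqueue(34) -> [34]
dequeue()->34, []
enqueue(27) -> [27]
enqueue(21) -> [27, 21]
dequeue()->27, [21]

Final queue: [21]


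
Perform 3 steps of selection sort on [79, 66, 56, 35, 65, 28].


Initial: [79, 66, 56, 35, 65, 28]
Step 1: min=28 at 5
  Swap: [28, 66, 56, 35, 65, 79]
Step 2: min=35 at 3
  Swap: [28, 35, 56, 66, 65, 79]
Step 3: min=56 at 2
  Swap: [28, 35, 56, 66, 65, 79]

After 3 steps: [28, 35, 56, 66, 65, 79]


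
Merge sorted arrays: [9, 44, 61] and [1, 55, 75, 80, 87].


Take 1 from B
Take 9 from A
Take 44 from A
Take 55 from B
Take 61 from A

Merged: [1, 9, 44, 55, 61, 75, 80, 87]


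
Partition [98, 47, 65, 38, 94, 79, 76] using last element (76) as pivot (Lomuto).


Pivot: 76
  47 <= 76: swap -> [47, 98, 65, 38, 94, 79, 76]
  65 <= 76: swap -> [47, 65, 98, 38, 94, 79, 76]
  38 <= 76: swap -> [47, 65, 38, 98, 94, 79, 76]
Place pivot at 3: [47, 65, 38, 76, 94, 79, 98]

Partitioned: [47, 65, 38, 76, 94, 79, 98]


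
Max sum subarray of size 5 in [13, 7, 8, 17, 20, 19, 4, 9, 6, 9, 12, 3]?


[0:5]: 65
[1:6]: 71
[2:7]: 68
[3:8]: 69
[4:9]: 58
[5:10]: 47
[6:11]: 40
[7:12]: 39

Max: 71 at [1:6]


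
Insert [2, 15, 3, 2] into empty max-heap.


Insert 2: [2]
Insert 15: [15, 2]
Insert 3: [15, 2, 3]
Insert 2: [15, 2, 3, 2]

Final heap: [15, 2, 3, 2]


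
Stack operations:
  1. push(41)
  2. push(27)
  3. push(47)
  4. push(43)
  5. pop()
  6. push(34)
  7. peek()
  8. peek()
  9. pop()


push(41) -> [41]
push(27) -> [41, 27]
push(47) -> [41, 27, 47]
push(43) -> [41, 27, 47, 43]
pop()->43, [41, 27, 47]
push(34) -> [41, 27, 47, 34]
peek()->34
peek()->34
pop()->34, [41, 27, 47]

Final stack: [41, 27, 47]


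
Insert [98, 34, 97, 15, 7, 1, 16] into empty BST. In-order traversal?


Insert 98: root
Insert 34: L from 98
Insert 97: L from 98 -> R from 34
Insert 15: L from 98 -> L from 34
Insert 7: L from 98 -> L from 34 -> L from 15
Insert 1: L from 98 -> L from 34 -> L from 15 -> L from 7
Insert 16: L from 98 -> L from 34 -> R from 15

In-order: [1, 7, 15, 16, 34, 97, 98]


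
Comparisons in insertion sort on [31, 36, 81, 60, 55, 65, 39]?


Algorithm: insertion sort
Input: [31, 36, 81, 60, 55, 65, 39]
Sorted: [31, 36, 39, 55, 60, 65, 81]

14


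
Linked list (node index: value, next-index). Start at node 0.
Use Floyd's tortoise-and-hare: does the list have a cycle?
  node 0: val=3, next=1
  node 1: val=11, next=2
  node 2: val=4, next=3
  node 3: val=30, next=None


Floyd's tortoise (slow, +1) and hare (fast, +2):
  init: slow=0, fast=0
  step 1: slow=1, fast=2
  step 2: fast 2->3->None, no cycle

Cycle: no


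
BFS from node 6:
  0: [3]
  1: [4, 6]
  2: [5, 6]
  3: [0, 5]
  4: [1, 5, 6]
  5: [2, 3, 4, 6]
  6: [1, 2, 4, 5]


Visit 6, enqueue [1, 2, 4, 5]
Visit 1, enqueue []
Visit 2, enqueue []
Visit 4, enqueue []
Visit 5, enqueue [3]
Visit 3, enqueue [0]
Visit 0, enqueue []

BFS order: [6, 1, 2, 4, 5, 3, 0]


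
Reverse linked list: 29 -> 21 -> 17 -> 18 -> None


Step 1: curr=29, set curr.next=prev(None) | reversed so far: 29
Step 2: curr=21, set curr.next=prev(29) | reversed so far: 21 -> 29
Step 3: curr=17, set curr.next=prev(21) | reversed so far: 17 -> 21 -> 29
Step 4: curr=18, set curr.next=prev(17) | reversed so far: 18 -> 17 -> 21 -> 29

18 -> 17 -> 21 -> 29 -> None


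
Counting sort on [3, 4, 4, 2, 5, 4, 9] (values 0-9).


Input: [3, 4, 4, 2, 5, 4, 9]
Counts: [0, 0, 1, 1, 3, 1, 0, 0, 0, 1]

Sorted: [2, 3, 4, 4, 4, 5, 9]


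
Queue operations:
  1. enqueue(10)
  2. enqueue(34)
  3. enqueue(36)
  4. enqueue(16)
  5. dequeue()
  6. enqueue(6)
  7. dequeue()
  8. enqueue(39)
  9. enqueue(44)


enqueue(10) -> [10]
enqueue(34) -> [10, 34]
enqueue(36) -> [10, 34, 36]
enqueue(16) -> [10, 34, 36, 16]
dequeue()->10, [34, 36, 16]
enqueue(6) -> [34, 36, 16, 6]
dequeue()->34, [36, 16, 6]
enqueue(39) -> [36, 16, 6, 39]
enqueue(44) -> [36, 16, 6, 39, 44]

Final queue: [36, 16, 6, 39, 44]


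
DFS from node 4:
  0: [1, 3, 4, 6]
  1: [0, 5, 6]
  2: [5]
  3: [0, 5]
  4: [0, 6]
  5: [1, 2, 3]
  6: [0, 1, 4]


Visit 4, push [6, 0]
Visit 0, push [6, 3, 1]
Visit 1, push [6, 5]
Visit 5, push [3, 2]
Visit 2, push []
Visit 3, push []
Visit 6, push []

DFS order: [4, 0, 1, 5, 2, 3, 6]


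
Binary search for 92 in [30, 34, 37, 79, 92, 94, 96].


Step 1: lo=0, hi=6, mid=3, val=79
Step 2: lo=4, hi=6, mid=5, val=94
Step 3: lo=4, hi=4, mid=4, val=92

Found at index 4


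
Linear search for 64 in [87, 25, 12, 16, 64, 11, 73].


i=0: 87!=64
i=1: 25!=64
i=2: 12!=64
i=3: 16!=64
i=4: 64==64 found!

Found at 4, 5 comps


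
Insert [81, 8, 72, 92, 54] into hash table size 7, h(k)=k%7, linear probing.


Insert 81: h=4 -> slot 4
Insert 8: h=1 -> slot 1
Insert 72: h=2 -> slot 2
Insert 92: h=1, 2 probes -> slot 3
Insert 54: h=5 -> slot 5

Table: [None, 8, 72, 92, 81, 54, None]


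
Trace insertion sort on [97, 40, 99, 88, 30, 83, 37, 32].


Initial: [97, 40, 99, 88, 30, 83, 37, 32]
Insert 40: [40, 97, 99, 88, 30, 83, 37, 32]
Insert 99: [40, 97, 99, 88, 30, 83, 37, 32]
Insert 88: [40, 88, 97, 99, 30, 83, 37, 32]
Insert 30: [30, 40, 88, 97, 99, 83, 37, 32]
Insert 83: [30, 40, 83, 88, 97, 99, 37, 32]
Insert 37: [30, 37, 40, 83, 88, 97, 99, 32]
Insert 32: [30, 32, 37, 40, 83, 88, 97, 99]

Sorted: [30, 32, 37, 40, 83, 88, 97, 99]


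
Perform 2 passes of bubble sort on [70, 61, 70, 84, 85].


Initial: [70, 61, 70, 84, 85]
Pass 1: [61, 70, 70, 84, 85] (1 swaps)
Pass 2: [61, 70, 70, 84, 85] (0 swaps)

After 2 passes: [61, 70, 70, 84, 85]


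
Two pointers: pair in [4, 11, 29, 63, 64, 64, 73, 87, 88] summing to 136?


lo=0(4)+hi=8(88)=92
lo=1(11)+hi=8(88)=99
lo=2(29)+hi=8(88)=117
lo=3(63)+hi=8(88)=151
lo=3(63)+hi=7(87)=150
lo=3(63)+hi=6(73)=136

Yes: 63+73=136


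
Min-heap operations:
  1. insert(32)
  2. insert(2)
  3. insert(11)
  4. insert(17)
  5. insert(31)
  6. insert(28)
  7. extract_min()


insert(32) -> [32]
insert(2) -> [2, 32]
insert(11) -> [2, 32, 11]
insert(17) -> [2, 17, 11, 32]
insert(31) -> [2, 17, 11, 32, 31]
insert(28) -> [2, 17, 11, 32, 31, 28]
extract_min()->2, [11, 17, 28, 32, 31]

Final heap: [11, 17, 28, 32, 31]


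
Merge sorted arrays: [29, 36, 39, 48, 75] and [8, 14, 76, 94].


Take 8 from B
Take 14 from B
Take 29 from A
Take 36 from A
Take 39 from A
Take 48 from A
Take 75 from A

Merged: [8, 14, 29, 36, 39, 48, 75, 76, 94]


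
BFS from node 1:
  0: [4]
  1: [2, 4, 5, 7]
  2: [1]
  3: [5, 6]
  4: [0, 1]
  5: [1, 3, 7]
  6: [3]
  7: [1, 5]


Visit 1, enqueue [2, 4, 5, 7]
Visit 2, enqueue []
Visit 4, enqueue [0]
Visit 5, enqueue [3]
Visit 7, enqueue []
Visit 0, enqueue []
Visit 3, enqueue [6]
Visit 6, enqueue []

BFS order: [1, 2, 4, 5, 7, 0, 3, 6]


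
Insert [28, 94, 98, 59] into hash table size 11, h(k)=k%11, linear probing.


Insert 28: h=6 -> slot 6
Insert 94: h=6, 1 probes -> slot 7
Insert 98: h=10 -> slot 10
Insert 59: h=4 -> slot 4

Table: [None, None, None, None, 59, None, 28, 94, None, None, 98]


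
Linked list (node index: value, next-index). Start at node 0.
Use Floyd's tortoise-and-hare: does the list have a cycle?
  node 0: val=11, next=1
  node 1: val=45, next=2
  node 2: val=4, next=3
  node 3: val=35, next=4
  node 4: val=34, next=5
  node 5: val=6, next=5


Floyd's tortoise (slow, +1) and hare (fast, +2):
  init: slow=0, fast=0
  step 1: slow=1, fast=2
  step 2: slow=2, fast=4
  step 3: slow=3, fast=5
  step 4: slow=4, fast=5
  step 5: slow=5, fast=5
  slow == fast at node 5: cycle detected

Cycle: yes
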